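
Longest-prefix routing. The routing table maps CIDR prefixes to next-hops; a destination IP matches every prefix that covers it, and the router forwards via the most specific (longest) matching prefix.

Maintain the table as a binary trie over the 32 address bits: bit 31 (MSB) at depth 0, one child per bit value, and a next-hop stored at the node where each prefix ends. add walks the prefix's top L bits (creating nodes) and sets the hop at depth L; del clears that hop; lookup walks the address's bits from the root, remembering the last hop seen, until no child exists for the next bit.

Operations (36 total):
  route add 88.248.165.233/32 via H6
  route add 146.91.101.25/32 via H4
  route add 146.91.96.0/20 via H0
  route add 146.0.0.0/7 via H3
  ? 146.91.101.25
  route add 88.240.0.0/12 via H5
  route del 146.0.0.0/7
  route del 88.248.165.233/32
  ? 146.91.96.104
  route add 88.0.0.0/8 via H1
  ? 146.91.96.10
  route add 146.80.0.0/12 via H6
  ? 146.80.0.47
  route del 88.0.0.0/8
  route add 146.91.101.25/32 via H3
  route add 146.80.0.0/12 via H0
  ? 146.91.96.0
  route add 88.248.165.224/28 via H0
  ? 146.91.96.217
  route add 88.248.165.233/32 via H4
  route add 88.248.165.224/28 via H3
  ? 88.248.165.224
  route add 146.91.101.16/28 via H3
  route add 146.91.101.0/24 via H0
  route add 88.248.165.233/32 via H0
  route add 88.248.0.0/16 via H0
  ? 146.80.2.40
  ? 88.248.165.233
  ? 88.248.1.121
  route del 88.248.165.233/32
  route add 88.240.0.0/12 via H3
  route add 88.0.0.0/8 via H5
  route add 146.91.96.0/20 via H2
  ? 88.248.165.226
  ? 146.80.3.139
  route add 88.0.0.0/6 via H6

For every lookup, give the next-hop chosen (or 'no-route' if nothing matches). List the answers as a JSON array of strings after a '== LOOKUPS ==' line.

Process each operation:
  + 88.248.165.233/32 (H6) depth=32
  + 146.91.101.25/32 (H4) depth=32
  + 146.91.96.0/20 (H0) depth=20
  + 146.0.0.0/7 (H3) depth=7
  lookup 146.91.101.25: bits 10010010010110110110010100011001 walk d0:-→d1:-→d2:-→d3:-→d4:-→d5:-→d6:-→d7:H3→d8:-→d9:-→d10:-→d11:-→d12:-→d13:-→d14:-→d15:-→d16:-→d17:-→d18:-→d19:-→d20:H0→d21:-→d22:-→d23:-→d24:-→d25:-→d26:-→d27:-→d28:-→d29:-→d30:-→d31:-→d32:H4 -> H4
  + 88.240.0.0/12 (H5) depth=12
  del 146.0.0.0/7 (clear depth 7)
  del 88.248.165.233/32 (clear depth 32)
  lookup 146.91.96.104: bits 100100100101101101100 walk d0:-→d1:-→d2:-→d3:-→d4:-→d5:-→d6:-→d7:-→d8:-→d9:-→d10:-→d11:-→d12:-→d13:-→d14:-→d15:-→d16:-→d17:-→d18:-→d19:-→d20:H0→d21:- -> H0
  + 88.0.0.0/8 (H1) depth=8
  lookup 146.91.96.10: bits 100100100101101101100 walk d0:-→d1:-→d2:-→d3:-→d4:-→d5:-→d6:-→d7:-→d8:-→d9:-→d10:-→d11:-→d12:-→d13:-→d14:-→d15:-→d16:-→d17:-→d18:-→d19:-→d20:H0→d21:- -> H0
  + 146.80.0.0/12 (H6) depth=12
  lookup 146.80.0.47: bits 100100100101 walk d0:-→d1:-→d2:-→d3:-→d4:-→d5:-→d6:-→d7:-→d8:-→d9:-→d10:-→d11:-→d12:H6 -> H6
  del 88.0.0.0/8 (clear depth 8)
  + 146.91.101.25/32 (H3) depth=32
  + 146.80.0.0/12 (H0) depth=12
  lookup 146.91.96.0: bits 100100100101101101100 walk d0:-→d1:-→d2:-→d3:-→d4:-→d5:-→d6:-→d7:-→d8:-→d9:-→d10:-→d11:-→d12:H0→d13:-→d14:-→d15:-→d16:-→d17:-→d18:-→d19:-→d20:H0→d21:- -> H0
  + 88.248.165.224/28 (H0) depth=28
  lookup 146.91.96.217: bits 100100100101101101100 walk d0:-→d1:-→d2:-→d3:-→d4:-→d5:-→d6:-→d7:-→d8:-→d9:-→d10:-→d11:-→d12:H0→d13:-→d14:-→d15:-→d16:-→d17:-→d18:-→d19:-→d20:H0→d21:- -> H0
  + 88.248.165.233/32 (H4) depth=32
  + 88.248.165.224/28 (H3) depth=28
  lookup 88.248.165.224: bits 0101100011111000101001011110 walk d0:-→d1:-→d2:-→d3:-→d4:-→d5:-→d6:-→d7:-→d8:-→d9:-→d10:-→d11:-→d12:H5→d13:-→d14:-→d15:-→d16:-→d17:-→d18:-→d19:-→d20:-→d21:-→d22:-→d23:-→d24:-→d25:-→d26:-→d27:-→d28:H3 -> H3
  + 146.91.101.16/28 (H3) depth=28
  + 146.91.101.0/24 (H0) depth=24
  + 88.248.165.233/32 (H0) depth=32
  + 88.248.0.0/16 (H0) depth=16
  lookup 146.80.2.40: bits 100100100101 walk d0:-→d1:-→d2:-→d3:-→d4:-→d5:-→d6:-→d7:-→d8:-→d9:-→d10:-→d11:-→d12:H0 -> H0
  lookup 88.248.165.233: bits 01011000111110001010010111101001 walk d0:-→d1:-→d2:-→d3:-→d4:-→d5:-→d6:-→d7:-→d8:-→d9:-→d10:-→d11:-→d12:H5→d13:-→d14:-→d15:-→d16:H0→d17:-→d18:-→d19:-→d20:-→d21:-→d22:-→d23:-→d24:-→d25:-→d26:-→d27:-→d28:H3→d29:-→d30:-→d31:-→d32:H0 -> H0
  lookup 88.248.1.121: bits 0101100011111000 walk d0:-→d1:-→d2:-→d3:-→d4:-→d5:-→d6:-→d7:-→d8:-→d9:-→d10:-→d11:-→d12:H5→d13:-→d14:-→d15:-→d16:H0 -> H0
  del 88.248.165.233/32 (clear depth 32)
  + 88.240.0.0/12 (H3) depth=12
  + 88.0.0.0/8 (H5) depth=8
  + 146.91.96.0/20 (H2) depth=20
  lookup 88.248.165.226: bits 0101100011111000101001011110 walk d0:-→d1:-→d2:-→d3:-→d4:-→d5:-→d6:-→d7:-→d8:H5→d9:-→d10:-→d11:-→d12:H3→d13:-→d14:-→d15:-→d16:H0→d17:-→d18:-→d19:-→d20:-→d21:-→d22:-→d23:-→d24:-→d25:-→d26:-→d27:-→d28:H3 -> H3
  lookup 146.80.3.139: bits 100100100101 walk d0:-→d1:-→d2:-→d3:-→d4:-→d5:-→d6:-→d7:-→d8:-→d9:-→d10:-→d11:-→d12:H0 -> H0
  + 88.0.0.0/6 (H6) depth=6

== LOOKUPS ==
["H4","H0","H0","H6","H0","H0","H3","H0","H0","H0","H3","H0"]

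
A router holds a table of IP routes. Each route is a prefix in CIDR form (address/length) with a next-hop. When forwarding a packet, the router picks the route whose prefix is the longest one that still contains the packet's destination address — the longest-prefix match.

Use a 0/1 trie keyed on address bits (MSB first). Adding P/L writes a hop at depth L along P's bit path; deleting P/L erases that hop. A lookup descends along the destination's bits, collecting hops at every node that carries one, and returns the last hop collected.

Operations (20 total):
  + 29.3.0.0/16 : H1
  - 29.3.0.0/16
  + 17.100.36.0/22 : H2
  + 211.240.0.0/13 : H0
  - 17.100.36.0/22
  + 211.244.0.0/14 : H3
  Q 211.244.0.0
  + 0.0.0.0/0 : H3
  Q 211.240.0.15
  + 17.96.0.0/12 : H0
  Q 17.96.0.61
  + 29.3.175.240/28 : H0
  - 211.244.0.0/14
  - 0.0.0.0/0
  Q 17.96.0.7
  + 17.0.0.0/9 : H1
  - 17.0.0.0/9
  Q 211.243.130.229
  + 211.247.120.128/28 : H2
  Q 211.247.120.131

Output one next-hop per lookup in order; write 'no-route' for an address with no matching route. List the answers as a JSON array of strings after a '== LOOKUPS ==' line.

Apply in order:
  add 29.3.0.0/16 -> H1 at depth 16
  del 29.3.0.0/16 (clear depth 16)
  add 17.100.36.0/22 -> H2 at depth 22
  add 211.240.0.0/13 -> H0 at depth 13
  del 17.100.36.0/22 (clear depth 22)
  add 211.244.0.0/14 -> H3 at depth 14
  Q 211.244.0.0: descend 11010011111101 ; hops seen [H0,H3] ; pick H3
  add 0.0.0.0/0 -> H3 at depth 0
  Q 211.240.0.15: descend 1101001111110 ; hops seen [H3,H0] ; pick H0
  add 17.96.0.0/12 -> H0 at depth 12
  Q 17.96.0.61: descend 0001000101100 ; hops seen [H3,H0] ; pick H0
  add 29.3.175.240/28 -> H0 at depth 28
  del 211.244.0.0/14 (clear depth 14)
  del 0.0.0.0/0 (clear depth 0)
  Q 17.96.0.7: descend 0001000101100 ; hops seen [H0] ; pick H0
  add 17.0.0.0/9 -> H1 at depth 9
  del 17.0.0.0/9 (clear depth 9)
  Q 211.243.130.229: descend 1101001111110 ; hops seen [H0] ; pick H0
  add 211.247.120.128/28 -> H2 at depth 28
  Q 211.247.120.131: descend 1101001111110111011110001000 ; hops seen [H0,H2] ; pick H2

== LOOKUPS ==
["H3","H0","H0","H0","H0","H2"]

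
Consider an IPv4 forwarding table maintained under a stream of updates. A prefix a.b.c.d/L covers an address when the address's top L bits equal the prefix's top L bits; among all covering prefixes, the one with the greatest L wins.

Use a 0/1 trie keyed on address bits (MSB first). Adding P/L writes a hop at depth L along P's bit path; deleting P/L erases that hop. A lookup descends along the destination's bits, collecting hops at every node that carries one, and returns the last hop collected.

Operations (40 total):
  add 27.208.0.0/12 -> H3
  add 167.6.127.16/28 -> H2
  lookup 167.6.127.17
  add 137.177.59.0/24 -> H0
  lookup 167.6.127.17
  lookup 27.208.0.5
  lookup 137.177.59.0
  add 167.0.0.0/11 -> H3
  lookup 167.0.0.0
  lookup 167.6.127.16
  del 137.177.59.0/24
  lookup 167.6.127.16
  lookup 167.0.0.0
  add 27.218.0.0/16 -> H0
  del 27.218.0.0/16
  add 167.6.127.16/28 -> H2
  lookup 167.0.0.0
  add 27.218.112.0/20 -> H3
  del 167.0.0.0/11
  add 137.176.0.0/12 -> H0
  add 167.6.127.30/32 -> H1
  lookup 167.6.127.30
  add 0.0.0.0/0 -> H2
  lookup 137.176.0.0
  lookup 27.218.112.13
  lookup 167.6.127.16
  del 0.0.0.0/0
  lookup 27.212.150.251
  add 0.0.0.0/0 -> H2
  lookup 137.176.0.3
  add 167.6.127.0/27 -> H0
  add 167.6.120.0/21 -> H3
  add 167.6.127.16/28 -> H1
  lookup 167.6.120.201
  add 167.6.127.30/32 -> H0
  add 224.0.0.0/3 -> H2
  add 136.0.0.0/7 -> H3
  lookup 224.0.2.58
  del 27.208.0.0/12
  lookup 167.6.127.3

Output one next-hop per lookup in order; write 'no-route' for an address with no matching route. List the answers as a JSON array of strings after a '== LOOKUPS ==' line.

Process each operation:
  + 27.208.0.0/12 (H3) depth=12
  + 167.6.127.16/28 (H2) depth=28
  lookup 167.6.127.17: bits 1010011100000110011111110001 walk d0:-→d1:-→d2:-→d3:-→d4:-→d5:-→d6:-→d7:-→d8:-→d9:-→d10:-→d11:-→d12:-→d13:-→d14:-→d15:-→d16:-→d17:-→d18:-→d19:-→d20:-→d21:-→d22:-→d23:-→d24:-→d25:-→d26:-→d27:-→d28:H2 -> H2
  + 137.177.59.0/24 (H0) depth=24
  lookup 167.6.127.17: bits 1010011100000110011111110001 walk d0:-→d1:-→d2:-→d3:-→d4:-→d5:-→d6:-→d7:-→d8:-→d9:-→d10:-→d11:-→d12:-→d13:-→d14:-→d15:-→d16:-→d17:-→d18:-→d19:-→d20:-→d21:-→d22:-→d23:-→d24:-→d25:-→d26:-→d27:-→d28:H2 -> H2
  lookup 27.208.0.5: bits 000110111101 walk d0:-→d1:-→d2:-→d3:-→d4:-→d5:-→d6:-→d7:-→d8:-→d9:-→d10:-→d11:-→d12:H3 -> H3
  lookup 137.177.59.0: bits 100010011011000100111011 walk d0:-→d1:-→d2:-→d3:-→d4:-→d5:-→d6:-→d7:-→d8:-→d9:-→d10:-→d11:-→d12:-→d13:-→d14:-→d15:-→d16:-→d17:-→d18:-→d19:-→d20:-→d21:-→d22:-→d23:-→d24:H0 -> H0
  + 167.0.0.0/11 (H3) depth=11
  lookup 167.0.0.0: bits 1010011100000 walk d0:-→d1:-→d2:-→d3:-→d4:-→d5:-→d6:-→d7:-→d8:-→d9:-→d10:-→d11:H3→d12:-→d13:- -> H3
  lookup 167.6.127.16: bits 1010011100000110011111110001 walk d0:-→d1:-→d2:-→d3:-→d4:-→d5:-→d6:-→d7:-→d8:-→d9:-→d10:-→d11:H3→d12:-→d13:-→d14:-→d15:-→d16:-→d17:-→d18:-→d19:-→d20:-→d21:-→d22:-→d23:-→d24:-→d25:-→d26:-→d27:-→d28:H2 -> H2
  - 137.177.59.0/24 clear@24
  lookup 167.6.127.16: bits 1010011100000110011111110001 walk d0:-→d1:-→d2:-→d3:-→d4:-→d5:-→d6:-→d7:-→d8:-→d9:-→d10:-→d11:H3→d12:-→d13:-→d14:-→d15:-→d16:-→d17:-→d18:-→d19:-→d20:-→d21:-→d22:-→d23:-→d24:-→d25:-→d26:-→d27:-→d28:H2 -> H2
  lookup 167.0.0.0: bits 1010011100000 walk d0:-→d1:-→d2:-→d3:-→d4:-→d5:-→d6:-→d7:-→d8:-→d9:-→d10:-→d11:H3→d12:-→d13:- -> H3
  + 27.218.0.0/16 (H0) depth=16
  - 27.218.0.0/16 clear@16
  + 167.6.127.16/28 (H2) depth=28
  lookup 167.0.0.0: bits 1010011100000 walk d0:-→d1:-→d2:-→d3:-→d4:-→d5:-→d6:-→d7:-→d8:-→d9:-→d10:-→d11:H3→d12:-→d13:- -> H3
  + 27.218.112.0/20 (H3) depth=20
  - 167.0.0.0/11 clear@11
  + 137.176.0.0/12 (H0) depth=12
  + 167.6.127.30/32 (H1) depth=32
  lookup 167.6.127.30: bits 10100111000001100111111100011110 walk d0:-→d1:-→d2:-→d3:-→d4:-→d5:-→d6:-→d7:-→d8:-→d9:-→d10:-→d11:-→d12:-→d13:-→d14:-→d15:-→d16:-→d17:-→d18:-→d19:-→d20:-→d21:-→d22:-→d23:-→d24:-→d25:-→d26:-→d27:-→d28:H2→d29:-→d30:-→d31:-→d32:H1 -> H1
  + 0.0.0.0/0 (H2) depth=0
  lookup 137.176.0.0: bits 100010011011000 walk d0:H2→d1:-→d2:-→d3:-→d4:-→d5:-→d6:-→d7:-→d8:-→d9:-→d10:-→d11:-→d12:H0→d13:-→d14:-→d15:- -> H0
  lookup 27.218.112.13: bits 00011011110110100111 walk d0:H2→d1:-→d2:-→d3:-→d4:-→d5:-→d6:-→d7:-→d8:-→d9:-→d10:-→d11:-→d12:H3→d13:-→d14:-→d15:-→d16:-→d17:-→d18:-→d19:-→d20:H3 -> H3
  lookup 167.6.127.16: bits 1010011100000110011111110001 walk d0:H2→d1:-→d2:-→d3:-→d4:-→d5:-→d6:-→d7:-→d8:-→d9:-→d10:-→d11:-→d12:-→d13:-→d14:-→d15:-→d16:-→d17:-→d18:-→d19:-→d20:-→d21:-→d22:-→d23:-→d24:-→d25:-→d26:-→d27:-→d28:H2 -> H2
  - 0.0.0.0/0 clear@0
  lookup 27.212.150.251: bits 000110111101 walk d0:-→d1:-→d2:-→d3:-→d4:-→d5:-→d6:-→d7:-→d8:-→d9:-→d10:-→d11:-→d12:H3 -> H3
  + 0.0.0.0/0 (H2) depth=0
  lookup 137.176.0.3: bits 100010011011000 walk d0:H2→d1:-→d2:-→d3:-→d4:-→d5:-→d6:-→d7:-→d8:-→d9:-→d10:-→d11:-→d12:H0→d13:-→d14:-→d15:- -> H0
  + 167.6.127.0/27 (H0) depth=27
  + 167.6.120.0/21 (H3) depth=21
  + 167.6.127.16/28 (H1) depth=28
  lookup 167.6.120.201: bits 101001110000011001111 walk d0:H2→d1:-→d2:-→d3:-→d4:-→d5:-→d6:-→d7:-→d8:-→d9:-→d10:-→d11:-→d12:-→d13:-→d14:-→d15:-→d16:-→d17:-→d18:-→d19:-→d20:-→d21:H3 -> H3
  + 167.6.127.30/32 (H0) depth=32
  + 224.0.0.0/3 (H2) depth=3
  + 136.0.0.0/7 (H3) depth=7
  lookup 224.0.2.58: bits 111 walk d0:H2→d1:-→d2:-→d3:H2 -> H2
  - 27.208.0.0/12 clear@12
  lookup 167.6.127.3: bits 101001110000011001111111000 walk d0:H2→d1:-→d2:-→d3:-→d4:-→d5:-→d6:-→d7:-→d8:-→d9:-→d10:-→d11:-→d12:-→d13:-→d14:-→d15:-→d16:-→d17:-→d18:-→d19:-→d20:-→d21:H3→d22:-→d23:-→d24:-→d25:-→d26:-→d27:H0 -> H0

== LOOKUPS ==
["H2","H2","H3","H0","H3","H2","H2","H3","H3","H1","H0","H3","H2","H3","H0","H3","H2","H0"]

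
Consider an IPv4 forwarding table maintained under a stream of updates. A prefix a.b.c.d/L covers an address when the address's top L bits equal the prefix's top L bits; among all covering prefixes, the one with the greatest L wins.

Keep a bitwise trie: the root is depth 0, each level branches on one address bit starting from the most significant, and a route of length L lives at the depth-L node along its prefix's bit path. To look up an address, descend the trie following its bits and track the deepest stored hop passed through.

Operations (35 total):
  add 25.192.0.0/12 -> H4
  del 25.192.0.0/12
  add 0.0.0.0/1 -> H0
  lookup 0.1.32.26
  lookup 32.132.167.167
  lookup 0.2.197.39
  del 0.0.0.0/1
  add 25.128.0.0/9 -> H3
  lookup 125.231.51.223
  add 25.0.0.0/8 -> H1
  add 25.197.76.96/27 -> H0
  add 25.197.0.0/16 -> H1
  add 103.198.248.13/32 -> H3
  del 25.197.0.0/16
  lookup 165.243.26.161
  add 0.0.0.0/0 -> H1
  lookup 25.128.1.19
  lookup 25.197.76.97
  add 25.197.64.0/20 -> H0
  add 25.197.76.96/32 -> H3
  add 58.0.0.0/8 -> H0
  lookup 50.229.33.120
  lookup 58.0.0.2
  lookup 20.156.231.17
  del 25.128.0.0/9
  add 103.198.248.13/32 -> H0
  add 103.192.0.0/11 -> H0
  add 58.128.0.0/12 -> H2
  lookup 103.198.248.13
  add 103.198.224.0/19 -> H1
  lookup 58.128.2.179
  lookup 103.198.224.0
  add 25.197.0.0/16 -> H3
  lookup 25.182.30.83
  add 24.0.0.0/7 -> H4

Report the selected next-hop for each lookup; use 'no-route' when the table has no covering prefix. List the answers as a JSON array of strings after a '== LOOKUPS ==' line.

Trace:
  add 25.192.0.0/12 -> H4 at depth 12
  del 25.192.0.0/12 (clear depth 12)
  add 0.0.0.0/1 -> H0 at depth 1
  Q 0.1.32.26: descend 000 ; hops seen [H0] ; pick H0
  Q 32.132.167.167: descend 00 ; hops seen [H0] ; pick H0
  Q 0.2.197.39: descend 000 ; hops seen [H0] ; pick H0
  del 0.0.0.0/1 (clear depth 1)
  add 25.128.0.0/9 -> H3 at depth 9
  Q 125.231.51.223: descend 0 ; hops seen [∅] ; pick no-route
  add 25.0.0.0/8 -> H1 at depth 8
  add 25.197.76.96/27 -> H0 at depth 27
  add 25.197.0.0/16 -> H1 at depth 16
  add 103.198.248.13/32 -> H3 at depth 32
  del 25.197.0.0/16 (clear depth 16)
  Q 165.243.26.161: descend ε ; hops seen [∅] ; pick no-route
  add 0.0.0.0/0 -> H1 at depth 0
  Q 25.128.1.19: descend 000110011 ; hops seen [H1,H1,H3] ; pick H3
  Q 25.197.76.97: descend 000110011100010101001100011 ; hops seen [H1,H1,H3,H0] ; pick H0
  add 25.197.64.0/20 -> H0 at depth 20
  add 25.197.76.96/32 -> H3 at depth 32
  add 58.0.0.0/8 -> H0 at depth 8
  Q 50.229.33.120: descend 0011 ; hops seen [H1] ; pick H1
  Q 58.0.0.2: descend 00111010 ; hops seen [H1,H0] ; pick H0
  Q 20.156.231.17: descend 0001 ; hops seen [H1] ; pick H1
  del 25.128.0.0/9 (clear depth 9)
  add 103.198.248.13/32 -> H0 at depth 32
  add 103.192.0.0/11 -> H0 at depth 11
  add 58.128.0.0/12 -> H2 at depth 12
  Q 103.198.248.13: descend 01100111110001101111100000001101 ; hops seen [H1,H0,H0] ; pick H0
  add 103.198.224.0/19 -> H1 at depth 19
  Q 58.128.2.179: descend 001110101000 ; hops seen [H1,H0,H2] ; pick H2
  Q 103.198.224.0: descend 0110011111000110111 ; hops seen [H1,H0,H1] ; pick H1
  add 25.197.0.0/16 -> H3 at depth 16
  Q 25.182.30.83: descend 000110011 ; hops seen [H1,H1] ; pick H1
  add 24.0.0.0/7 -> H4 at depth 7

== LOOKUPS ==
["H0","H0","H0","no-route","no-route","H3","H0","H1","H0","H1","H0","H2","H1","H1"]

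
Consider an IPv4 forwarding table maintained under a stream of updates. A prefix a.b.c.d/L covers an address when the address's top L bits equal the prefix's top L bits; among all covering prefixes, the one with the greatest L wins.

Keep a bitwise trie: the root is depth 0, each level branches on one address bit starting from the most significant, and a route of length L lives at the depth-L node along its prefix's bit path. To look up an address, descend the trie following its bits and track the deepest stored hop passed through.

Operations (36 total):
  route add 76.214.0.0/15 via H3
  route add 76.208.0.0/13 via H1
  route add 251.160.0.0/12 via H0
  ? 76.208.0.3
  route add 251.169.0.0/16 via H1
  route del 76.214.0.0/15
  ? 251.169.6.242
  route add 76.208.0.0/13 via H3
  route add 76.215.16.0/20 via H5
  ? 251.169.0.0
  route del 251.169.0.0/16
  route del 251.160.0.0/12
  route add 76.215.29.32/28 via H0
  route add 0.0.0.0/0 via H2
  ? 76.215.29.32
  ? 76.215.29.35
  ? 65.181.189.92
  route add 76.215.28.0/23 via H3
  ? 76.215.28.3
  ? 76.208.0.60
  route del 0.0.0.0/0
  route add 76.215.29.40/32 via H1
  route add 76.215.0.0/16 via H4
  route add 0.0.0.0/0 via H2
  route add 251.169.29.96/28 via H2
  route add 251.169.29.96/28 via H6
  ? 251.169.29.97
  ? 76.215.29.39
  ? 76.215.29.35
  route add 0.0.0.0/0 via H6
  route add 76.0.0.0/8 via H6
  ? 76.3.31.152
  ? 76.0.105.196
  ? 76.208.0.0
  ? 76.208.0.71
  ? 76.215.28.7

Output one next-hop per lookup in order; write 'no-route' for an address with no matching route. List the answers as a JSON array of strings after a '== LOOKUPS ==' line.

Process each operation:
  add 76.214.0.0/15 -> H3 at depth 15
  add 76.208.0.0/13 -> H1 at depth 13
  add 251.160.0.0/12 -> H0 at depth 12
  Q 76.208.0.3: descend 0100110011010 ; hops seen [H1] ; pick H1
  add 251.169.0.0/16 -> H1 at depth 16
  - 76.214.0.0/15 clear@15
  Q 251.169.6.242: descend 1111101110101001 ; hops seen [H0,H1] ; pick H1
  add 76.208.0.0/13 -> H3 at depth 13
  add 76.215.16.0/20 -> H5 at depth 20
  Q 251.169.0.0: descend 1111101110101001 ; hops seen [H0,H1] ; pick H1
  - 251.169.0.0/16 clear@16
  - 251.160.0.0/12 clear@12
  add 76.215.29.32/28 -> H0 at depth 28
  add 0.0.0.0/0 -> H2 at depth 0
  Q 76.215.29.32: descend 0100110011010111000111010010 ; hops seen [H2,H3,H5,H0] ; pick H0
  Q 76.215.29.35: descend 0100110011010111000111010010 ; hops seen [H2,H3,H5,H0] ; pick H0
  Q 65.181.189.92: descend 0100 ; hops seen [H2] ; pick H2
  add 76.215.28.0/23 -> H3 at depth 23
  Q 76.215.28.3: descend 01001100110101110001110 ; hops seen [H2,H3,H5,H3] ; pick H3
  Q 76.208.0.60: descend 0100110011010 ; hops seen [H2,H3] ; pick H3
  - 0.0.0.0/0 clear@0
  add 76.215.29.40/32 -> H1 at depth 32
  add 76.215.0.0/16 -> H4 at depth 16
  add 0.0.0.0/0 -> H2 at depth 0
  add 251.169.29.96/28 -> H2 at depth 28
  add 251.169.29.96/28 -> H6 at depth 28
  Q 251.169.29.97: descend 1111101110101001000111010110 ; hops seen [H2,H6] ; pick H6
  Q 76.215.29.39: descend 0100110011010111000111010010 ; hops seen [H2,H3,H4,H5,H3,H0] ; pick H0
  Q 76.215.29.35: descend 0100110011010111000111010010 ; hops seen [H2,H3,H4,H5,H3,H0] ; pick H0
  add 0.0.0.0/0 -> H6 at depth 0
  add 76.0.0.0/8 -> H6 at depth 8
  Q 76.3.31.152: descend 01001100 ; hops seen [H6,H6] ; pick H6
  Q 76.0.105.196: descend 01001100 ; hops seen [H6,H6] ; pick H6
  Q 76.208.0.0: descend 0100110011010 ; hops seen [H6,H6,H3] ; pick H3
  Q 76.208.0.71: descend 0100110011010 ; hops seen [H6,H6,H3] ; pick H3
  Q 76.215.28.7: descend 01001100110101110001110 ; hops seen [H6,H6,H3,H4,H5,H3] ; pick H3

== LOOKUPS ==
["H1","H1","H1","H0","H0","H2","H3","H3","H6","H0","H0","H6","H6","H3","H3","H3"]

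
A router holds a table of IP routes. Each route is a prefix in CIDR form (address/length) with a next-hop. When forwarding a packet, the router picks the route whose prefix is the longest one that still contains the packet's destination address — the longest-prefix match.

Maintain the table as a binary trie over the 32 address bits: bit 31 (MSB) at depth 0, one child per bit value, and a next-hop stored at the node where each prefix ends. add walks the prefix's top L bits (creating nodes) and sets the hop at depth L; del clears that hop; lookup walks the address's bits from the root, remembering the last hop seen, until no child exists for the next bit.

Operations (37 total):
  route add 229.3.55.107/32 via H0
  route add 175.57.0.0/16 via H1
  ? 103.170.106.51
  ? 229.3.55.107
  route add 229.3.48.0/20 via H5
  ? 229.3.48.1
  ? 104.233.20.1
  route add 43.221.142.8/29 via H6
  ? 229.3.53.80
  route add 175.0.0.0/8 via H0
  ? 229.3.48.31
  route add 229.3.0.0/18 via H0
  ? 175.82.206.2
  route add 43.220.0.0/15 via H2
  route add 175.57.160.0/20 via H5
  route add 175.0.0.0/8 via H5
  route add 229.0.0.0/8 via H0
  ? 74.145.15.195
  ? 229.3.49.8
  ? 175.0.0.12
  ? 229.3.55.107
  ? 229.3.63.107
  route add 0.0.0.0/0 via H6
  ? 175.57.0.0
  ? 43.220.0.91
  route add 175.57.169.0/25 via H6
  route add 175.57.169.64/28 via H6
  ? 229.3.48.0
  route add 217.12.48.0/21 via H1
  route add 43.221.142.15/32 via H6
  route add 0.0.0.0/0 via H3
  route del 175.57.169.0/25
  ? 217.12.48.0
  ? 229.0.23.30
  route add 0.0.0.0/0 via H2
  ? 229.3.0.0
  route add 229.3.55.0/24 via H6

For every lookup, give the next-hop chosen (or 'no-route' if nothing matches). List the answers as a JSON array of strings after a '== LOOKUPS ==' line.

Apply in order:
  + 229.3.55.107/32 (H0) depth=32
  + 175.57.0.0/16 (H1) depth=16
  Q 103.170.106.51: descend ε ; hops seen [∅] ; pick no-route
  Q 229.3.55.107: descend 11100101000000110011011101101011 ; hops seen [H0] ; pick H0
  + 229.3.48.0/20 (H5) depth=20
  Q 229.3.48.1: descend 111001010000001100110 ; hops seen [H5] ; pick H5
  Q 104.233.20.1: descend ε ; hops seen [∅] ; pick no-route
  + 43.221.142.8/29 (H6) depth=29
  Q 229.3.53.80: descend 1110010100000011001101 ; hops seen [H5] ; pick H5
  + 175.0.0.0/8 (H0) depth=8
  Q 229.3.48.31: descend 111001010000001100110 ; hops seen [H5] ; pick H5
  + 229.3.0.0/18 (H0) depth=18
  Q 175.82.206.2: descend 101011110 ; hops seen [H0] ; pick H0
  + 43.220.0.0/15 (H2) depth=15
  + 175.57.160.0/20 (H5) depth=20
  + 175.0.0.0/8 (H5) depth=8
  + 229.0.0.0/8 (H0) depth=8
  Q 74.145.15.195: descend 0 ; hops seen [∅] ; pick no-route
  Q 229.3.49.8: descend 111001010000001100110 ; hops seen [H0,H0,H5] ; pick H5
  Q 175.0.0.12: descend 1010111100 ; hops seen [H5] ; pick H5
  Q 229.3.55.107: descend 11100101000000110011011101101011 ; hops seen [H0,H0,H5,H0] ; pick H0
  Q 229.3.63.107: descend 11100101000000110011 ; hops seen [H0,H0,H5] ; pick H5
  + 0.0.0.0/0 (H6) depth=0
  Q 175.57.0.0: descend 1010111100111001 ; hops seen [H6,H5,H1] ; pick H1
  Q 43.220.0.91: descend 001010111101110 ; hops seen [H6,H2] ; pick H2
  + 175.57.169.0/25 (H6) depth=25
  + 175.57.169.64/28 (H6) depth=28
  Q 229.3.48.0: descend 111001010000001100110 ; hops seen [H6,H0,H0,H5] ; pick H5
  + 217.12.48.0/21 (H1) depth=21
  + 43.221.142.15/32 (H6) depth=32
  + 0.0.0.0/0 (H3) depth=0
  del 175.57.169.0/25 (clear depth 25)
  Q 217.12.48.0: descend 110110010000110000110 ; hops seen [H3,H1] ; pick H1
  Q 229.0.23.30: descend 11100101000000 ; hops seen [H3,H0] ; pick H0
  + 0.0.0.0/0 (H2) depth=0
  Q 229.3.0.0: descend 111001010000001100 ; hops seen [H2,H0,H0] ; pick H0
  + 229.3.55.0/24 (H6) depth=24

== LOOKUPS ==
["no-route","H0","H5","no-route","H5","H5","H0","no-route","H5","H5","H0","H5","H1","H2","H5","H1","H0","H0"]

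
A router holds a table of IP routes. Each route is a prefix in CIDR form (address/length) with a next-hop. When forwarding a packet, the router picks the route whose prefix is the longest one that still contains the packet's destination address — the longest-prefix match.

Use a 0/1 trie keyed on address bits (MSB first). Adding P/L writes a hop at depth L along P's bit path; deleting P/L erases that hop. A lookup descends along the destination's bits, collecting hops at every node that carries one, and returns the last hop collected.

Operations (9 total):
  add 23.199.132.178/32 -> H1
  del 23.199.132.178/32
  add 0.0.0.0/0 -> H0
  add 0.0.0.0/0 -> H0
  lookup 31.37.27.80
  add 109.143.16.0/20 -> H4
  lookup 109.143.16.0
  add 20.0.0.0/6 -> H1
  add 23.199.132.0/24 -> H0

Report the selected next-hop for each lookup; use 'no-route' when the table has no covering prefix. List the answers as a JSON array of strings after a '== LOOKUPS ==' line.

Apply in order:
  + 23.199.132.178/32 (H1) depth=32
  del 23.199.132.178/32 (clear depth 32)
  + 0.0.0.0/0 (H0) depth=0
  + 0.0.0.0/0 (H0) depth=0
  lookup 31.37.27.80: bits 0001 walk d0:H0→d1:-→d2:-→d3:-→d4:- -> H0
  + 109.143.16.0/20 (H4) depth=20
  lookup 109.143.16.0: bits 01101101100011110001 walk d0:H0→d1:-→d2:-→d3:-→d4:-→d5:-→d6:-→d7:-→d8:-→d9:-→d10:-→d11:-→d12:-→d13:-→d14:-→d15:-→d16:-→d17:-→d18:-→d19:-→d20:H4 -> H4
  + 20.0.0.0/6 (H1) depth=6
  + 23.199.132.0/24 (H0) depth=24

== LOOKUPS ==
["H0","H4"]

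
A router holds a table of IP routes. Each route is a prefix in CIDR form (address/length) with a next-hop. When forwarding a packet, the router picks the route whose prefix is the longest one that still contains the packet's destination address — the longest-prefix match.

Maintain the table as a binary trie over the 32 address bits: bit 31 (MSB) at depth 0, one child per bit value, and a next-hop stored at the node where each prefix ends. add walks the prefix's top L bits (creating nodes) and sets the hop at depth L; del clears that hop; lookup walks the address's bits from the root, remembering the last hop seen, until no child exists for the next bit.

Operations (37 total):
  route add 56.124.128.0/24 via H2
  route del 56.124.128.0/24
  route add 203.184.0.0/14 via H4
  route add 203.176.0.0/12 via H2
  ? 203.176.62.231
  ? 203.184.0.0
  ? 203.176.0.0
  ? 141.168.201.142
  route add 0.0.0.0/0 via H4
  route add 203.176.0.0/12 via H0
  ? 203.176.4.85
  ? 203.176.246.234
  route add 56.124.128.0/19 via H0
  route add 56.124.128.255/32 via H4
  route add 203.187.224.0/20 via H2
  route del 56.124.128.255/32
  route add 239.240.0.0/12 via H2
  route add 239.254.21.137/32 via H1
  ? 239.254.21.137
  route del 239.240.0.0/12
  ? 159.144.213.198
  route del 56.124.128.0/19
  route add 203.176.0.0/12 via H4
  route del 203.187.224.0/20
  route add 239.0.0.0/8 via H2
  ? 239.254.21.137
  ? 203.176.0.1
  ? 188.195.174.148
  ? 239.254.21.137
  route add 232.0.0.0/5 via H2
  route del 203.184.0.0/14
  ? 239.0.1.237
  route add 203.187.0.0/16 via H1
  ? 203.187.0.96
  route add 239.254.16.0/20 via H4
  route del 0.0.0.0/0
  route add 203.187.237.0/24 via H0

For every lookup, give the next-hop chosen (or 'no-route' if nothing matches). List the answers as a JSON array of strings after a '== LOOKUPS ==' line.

Apply in order:
  add 56.124.128.0/24 -> H2 at depth 24
  del 56.124.128.0/24 (clear depth 24)
  add 203.184.0.0/14 -> H4 at depth 14
  add 203.176.0.0/12 -> H2 at depth 12
  lookup 203.176.62.231: bits 110010111011 walk d0:-→d1:-→d2:-→d3:-→d4:-→d5:-→d6:-→d7:-→d8:-→d9:-→d10:-→d11:-→d12:H2 -> H2
  lookup 203.184.0.0: bits 11001011101110 walk d0:-→d1:-→d2:-→d3:-→d4:-→d5:-→d6:-→d7:-→d8:-→d9:-→d10:-→d11:-→d12:H2→d13:-→d14:H4 -> H4
  lookup 203.176.0.0: bits 110010111011 walk d0:-→d1:-→d2:-→d3:-→d4:-→d5:-→d6:-→d7:-→d8:-→d9:-→d10:-→d11:-→d12:H2 -> H2
  lookup 141.168.201.142: bits 1 walk d0:-→d1:- -> no-route
  add 0.0.0.0/0 -> H4 at depth 0
  add 203.176.0.0/12 -> H0 at depth 12
  lookup 203.176.4.85: bits 110010111011 walk d0:H4→d1:-→d2:-→d3:-→d4:-→d5:-→d6:-→d7:-→d8:-→d9:-→d10:-→d11:-→d12:H0 -> H0
  lookup 203.176.246.234: bits 110010111011 walk d0:H4→d1:-→d2:-→d3:-→d4:-→d5:-→d6:-→d7:-→d8:-→d9:-→d10:-→d11:-→d12:H0 -> H0
  add 56.124.128.0/19 -> H0 at depth 19
  add 56.124.128.255/32 -> H4 at depth 32
  add 203.187.224.0/20 -> H2 at depth 20
  del 56.124.128.255/32 (clear depth 32)
  add 239.240.0.0/12 -> H2 at depth 12
  add 239.254.21.137/32 -> H1 at depth 32
  lookup 239.254.21.137: bits 11101111111111100001010110001001 walk d0:H4→d1:-→d2:-→d3:-→d4:-→d5:-→d6:-→d7:-→d8:-→d9:-→d10:-→d11:-→d12:H2→d13:-→d14:-→d15:-→d16:-→d17:-→d18:-→d19:-→d20:-→d21:-→d22:-→d23:-→d24:-→d25:-→d26:-→d27:-→d28:-→d29:-→d30:-→d31:-→d32:H1 -> H1
  del 239.240.0.0/12 (clear depth 12)
  lookup 159.144.213.198: bits 1 walk d0:H4→d1:- -> H4
  del 56.124.128.0/19 (clear depth 19)
  add 203.176.0.0/12 -> H4 at depth 12
  del 203.187.224.0/20 (clear depth 20)
  add 239.0.0.0/8 -> H2 at depth 8
  lookup 239.254.21.137: bits 11101111111111100001010110001001 walk d0:H4→d1:-→d2:-→d3:-→d4:-→d5:-→d6:-→d7:-→d8:H2→d9:-→d10:-→d11:-→d12:-→d13:-→d14:-→d15:-→d16:-→d17:-→d18:-→d19:-→d20:-→d21:-→d22:-→d23:-→d24:-→d25:-→d26:-→d27:-→d28:-→d29:-→d30:-→d31:-→d32:H1 -> H1
  lookup 203.176.0.1: bits 110010111011 walk d0:H4→d1:-→d2:-→d3:-→d4:-→d5:-→d6:-→d7:-→d8:-→d9:-→d10:-→d11:-→d12:H4 -> H4
  lookup 188.195.174.148: bits 1 walk d0:H4→d1:- -> H4
  lookup 239.254.21.137: bits 11101111111111100001010110001001 walk d0:H4→d1:-→d2:-→d3:-→d4:-→d5:-→d6:-→d7:-→d8:H2→d9:-→d10:-→d11:-→d12:-→d13:-→d14:-→d15:-→d16:-→d17:-→d18:-→d19:-→d20:-→d21:-→d22:-→d23:-→d24:-→d25:-→d26:-→d27:-→d28:-→d29:-→d30:-→d31:-→d32:H1 -> H1
  add 232.0.0.0/5 -> H2 at depth 5
  del 203.184.0.0/14 (clear depth 14)
  lookup 239.0.1.237: bits 11101111 walk d0:H4→d1:-→d2:-→d3:-→d4:-→d5:H2→d6:-→d7:-→d8:H2 -> H2
  add 203.187.0.0/16 -> H1 at depth 16
  lookup 203.187.0.96: bits 1100101110111011 walk d0:H4→d1:-→d2:-→d3:-→d4:-→d5:-→d6:-→d7:-→d8:-→d9:-→d10:-→d11:-→d12:H4→d13:-→d14:-→d15:-→d16:H1 -> H1
  add 239.254.16.0/20 -> H4 at depth 20
  del 0.0.0.0/0 (clear depth 0)
  add 203.187.237.0/24 -> H0 at depth 24

== LOOKUPS ==
["H2","H4","H2","no-route","H0","H0","H1","H4","H1","H4","H4","H1","H2","H1"]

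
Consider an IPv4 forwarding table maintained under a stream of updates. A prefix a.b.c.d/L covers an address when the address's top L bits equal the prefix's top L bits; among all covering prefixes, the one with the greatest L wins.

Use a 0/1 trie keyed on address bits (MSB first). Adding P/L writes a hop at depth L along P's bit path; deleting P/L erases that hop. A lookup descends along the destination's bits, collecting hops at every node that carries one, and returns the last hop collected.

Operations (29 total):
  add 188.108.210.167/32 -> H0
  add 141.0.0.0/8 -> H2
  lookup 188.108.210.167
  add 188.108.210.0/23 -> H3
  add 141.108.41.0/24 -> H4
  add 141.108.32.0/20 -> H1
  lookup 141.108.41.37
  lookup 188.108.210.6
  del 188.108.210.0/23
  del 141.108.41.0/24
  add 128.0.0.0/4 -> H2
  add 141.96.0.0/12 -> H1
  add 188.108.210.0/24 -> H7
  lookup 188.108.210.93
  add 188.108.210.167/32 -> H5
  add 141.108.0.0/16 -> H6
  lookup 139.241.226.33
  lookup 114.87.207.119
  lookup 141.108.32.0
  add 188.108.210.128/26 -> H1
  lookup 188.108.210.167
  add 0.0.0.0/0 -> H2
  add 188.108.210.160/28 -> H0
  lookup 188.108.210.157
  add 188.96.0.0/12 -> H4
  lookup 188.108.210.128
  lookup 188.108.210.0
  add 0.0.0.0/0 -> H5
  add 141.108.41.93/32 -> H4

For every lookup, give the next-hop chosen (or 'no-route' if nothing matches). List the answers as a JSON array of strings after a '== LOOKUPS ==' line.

Trace:
  add 188.108.210.167/32 -> H0 at depth 32
  add 141.0.0.0/8 -> H2 at depth 8
  lookup 188.108.210.167: bits 10111100011011001101001010100111 walk d0:-→d1:-→d2:-→d3:-→d4:-→d5:-→d6:-→d7:-→d8:-→d9:-→d10:-→d11:-→d12:-→d13:-→d14:-→d15:-→d16:-→d17:-→d18:-→d19:-→d20:-→d21:-→d22:-→d23:-→d24:-→d25:-→d26:-→d27:-→d28:-→d29:-→d30:-→d31:-→d32:H0 -> H0
  add 188.108.210.0/23 -> H3 at depth 23
  add 141.108.41.0/24 -> H4 at depth 24
  add 141.108.32.0/20 -> H1 at depth 20
  lookup 141.108.41.37: bits 100011010110110000101001 walk d0:-→d1:-→d2:-→d3:-→d4:-→d5:-→d6:-→d7:-→d8:H2→d9:-→d10:-→d11:-→d12:-→d13:-→d14:-→d15:-→d16:-→d17:-→d18:-→d19:-→d20:H1→d21:-→d22:-→d23:-→d24:H4 -> H4
  lookup 188.108.210.6: bits 101111000110110011010010 walk d0:-→d1:-→d2:-→d3:-→d4:-→d5:-→d6:-→d7:-→d8:-→d9:-→d10:-→d11:-→d12:-→d13:-→d14:-→d15:-→d16:-→d17:-→d18:-→d19:-→d20:-→d21:-→d22:-→d23:H3→d24:- -> H3
  - 188.108.210.0/23 clear@23
  - 141.108.41.0/24 clear@24
  add 128.0.0.0/4 -> H2 at depth 4
  add 141.96.0.0/12 -> H1 at depth 12
  add 188.108.210.0/24 -> H7 at depth 24
  lookup 188.108.210.93: bits 101111000110110011010010 walk d0:-→d1:-→d2:-→d3:-→d4:-→d5:-→d6:-→d7:-→d8:-→d9:-→d10:-→d11:-→d12:-→d13:-→d14:-→d15:-→d16:-→d17:-→d18:-→d19:-→d20:-→d21:-→d22:-→d23:-→d24:H7 -> H7
  add 188.108.210.167/32 -> H5 at depth 32
  add 141.108.0.0/16 -> H6 at depth 16
  lookup 139.241.226.33: bits 10001 walk d0:-→d1:-→d2:-→d3:-→d4:H2→d5:- -> H2
  lookup 114.87.207.119: bits ε walk d0:- -> no-route
  lookup 141.108.32.0: bits 10001101011011000010 walk d0:-→d1:-→d2:-→d3:-→d4:H2→d5:-→d6:-→d7:-→d8:H2→d9:-→d10:-→d11:-→d12:H1→d13:-→d14:-→d15:-→d16:H6→d17:-→d18:-→d19:-→d20:H1 -> H1
  add 188.108.210.128/26 -> H1 at depth 26
  lookup 188.108.210.167: bits 10111100011011001101001010100111 walk d0:-→d1:-→d2:-→d3:-→d4:-→d5:-→d6:-→d7:-→d8:-→d9:-→d10:-→d11:-→d12:-→d13:-→d14:-→d15:-→d16:-→d17:-→d18:-→d19:-→d20:-→d21:-→d22:-→d23:-→d24:H7→d25:-→d26:H1→d27:-→d28:-→d29:-→d30:-→d31:-→d32:H5 -> H5
  add 0.0.0.0/0 -> H2 at depth 0
  add 188.108.210.160/28 -> H0 at depth 28
  lookup 188.108.210.157: bits 10111100011011001101001010 walk d0:H2→d1:-→d2:-→d3:-→d4:-→d5:-→d6:-→d7:-→d8:-→d9:-→d10:-→d11:-→d12:-→d13:-→d14:-→d15:-→d16:-→d17:-→d18:-→d19:-→d20:-→d21:-→d22:-→d23:-→d24:H7→d25:-→d26:H1 -> H1
  add 188.96.0.0/12 -> H4 at depth 12
  lookup 188.108.210.128: bits 10111100011011001101001010 walk d0:H2→d1:-→d2:-→d3:-→d4:-→d5:-→d6:-→d7:-→d8:-→d9:-→d10:-→d11:-→d12:H4→d13:-→d14:-→d15:-→d16:-→d17:-→d18:-→d19:-→d20:-→d21:-→d22:-→d23:-→d24:H7→d25:-→d26:H1 -> H1
  lookup 188.108.210.0: bits 101111000110110011010010 walk d0:H2→d1:-→d2:-→d3:-→d4:-→d5:-→d6:-→d7:-→d8:-→d9:-→d10:-→d11:-→d12:H4→d13:-→d14:-→d15:-→d16:-→d17:-→d18:-→d19:-→d20:-→d21:-→d22:-→d23:-→d24:H7 -> H7
  add 0.0.0.0/0 -> H5 at depth 0
  add 141.108.41.93/32 -> H4 at depth 32

== LOOKUPS ==
["H0","H4","H3","H7","H2","no-route","H1","H5","H1","H1","H7"]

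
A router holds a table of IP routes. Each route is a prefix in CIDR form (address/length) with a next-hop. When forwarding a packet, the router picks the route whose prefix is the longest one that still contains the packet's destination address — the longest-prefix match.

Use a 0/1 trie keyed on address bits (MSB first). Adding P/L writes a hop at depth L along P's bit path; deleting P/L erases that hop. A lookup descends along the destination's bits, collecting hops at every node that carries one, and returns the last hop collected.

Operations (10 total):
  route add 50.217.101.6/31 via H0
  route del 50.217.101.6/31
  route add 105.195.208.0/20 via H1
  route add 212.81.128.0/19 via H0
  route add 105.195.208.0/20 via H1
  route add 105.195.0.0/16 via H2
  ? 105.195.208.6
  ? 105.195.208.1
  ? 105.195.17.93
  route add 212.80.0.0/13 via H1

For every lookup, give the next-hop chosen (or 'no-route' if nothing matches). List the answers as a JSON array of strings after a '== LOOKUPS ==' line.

Apply in order:
  + 50.217.101.6/31 (H0) depth=31
  - 50.217.101.6/31 clear@31
  + 105.195.208.0/20 (H1) depth=20
  + 212.81.128.0/19 (H0) depth=19
  + 105.195.208.0/20 (H1) depth=20
  + 105.195.0.0/16 (H2) depth=16
  lookup 105.195.208.6: bits 01101001110000111101 walk d0:-→d1:-→d2:-→d3:-→d4:-→d5:-→d6:-→d7:-→d8:-→d9:-→d10:-→d11:-→d12:-→d13:-→d14:-→d15:-→d16:H2→d17:-→d18:-→d19:-→d20:H1 -> H1
  lookup 105.195.208.1: bits 01101001110000111101 walk d0:-→d1:-→d2:-→d3:-→d4:-→d5:-→d6:-→d7:-→d8:-→d9:-→d10:-→d11:-→d12:-→d13:-→d14:-→d15:-→d16:H2→d17:-→d18:-→d19:-→d20:H1 -> H1
  lookup 105.195.17.93: bits 0110100111000011 walk d0:-→d1:-→d2:-→d3:-→d4:-→d5:-→d6:-→d7:-→d8:-→d9:-→d10:-→d11:-→d12:-→d13:-→d14:-→d15:-→d16:H2 -> H2
  + 212.80.0.0/13 (H1) depth=13

== LOOKUPS ==
["H1","H1","H2"]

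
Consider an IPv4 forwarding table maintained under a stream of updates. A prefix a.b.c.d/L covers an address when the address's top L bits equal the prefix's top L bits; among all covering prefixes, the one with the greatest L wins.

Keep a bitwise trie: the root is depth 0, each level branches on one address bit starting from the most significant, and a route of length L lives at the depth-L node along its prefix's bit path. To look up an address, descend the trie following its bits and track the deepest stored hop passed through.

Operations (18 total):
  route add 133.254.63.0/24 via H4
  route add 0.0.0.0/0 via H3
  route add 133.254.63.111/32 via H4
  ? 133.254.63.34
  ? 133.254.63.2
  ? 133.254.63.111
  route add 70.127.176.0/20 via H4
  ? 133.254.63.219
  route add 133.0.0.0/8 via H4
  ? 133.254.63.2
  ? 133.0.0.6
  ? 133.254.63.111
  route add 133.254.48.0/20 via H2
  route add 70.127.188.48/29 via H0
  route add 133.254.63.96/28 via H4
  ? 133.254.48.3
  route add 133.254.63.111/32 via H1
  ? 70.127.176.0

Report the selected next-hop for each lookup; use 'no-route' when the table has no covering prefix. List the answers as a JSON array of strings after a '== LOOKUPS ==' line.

Process each operation:
  + 133.254.63.0/24 (H4) depth=24
  + 0.0.0.0/0 (H3) depth=0
  + 133.254.63.111/32 (H4) depth=32
  lookup 133.254.63.34: bits 1000010111111110001111110 walk d0:H3→d1:-→d2:-→d3:-→d4:-→d5:-→d6:-→d7:-→d8:-→d9:-→d10:-→d11:-→d12:-→d13:-→d14:-→d15:-→d16:-→d17:-→d18:-→d19:-→d20:-→d21:-→d22:-→d23:-→d24:H4→d25:- -> H4
  lookup 133.254.63.2: bits 1000010111111110001111110 walk d0:H3→d1:-→d2:-→d3:-→d4:-→d5:-→d6:-→d7:-→d8:-→d9:-→d10:-→d11:-→d12:-→d13:-→d14:-→d15:-→d16:-→d17:-→d18:-→d19:-→d20:-→d21:-→d22:-→d23:-→d24:H4→d25:- -> H4
  lookup 133.254.63.111: bits 10000101111111100011111101101111 walk d0:H3→d1:-→d2:-→d3:-→d4:-→d5:-→d6:-→d7:-→d8:-→d9:-→d10:-→d11:-→d12:-→d13:-→d14:-→d15:-→d16:-→d17:-→d18:-→d19:-→d20:-→d21:-→d22:-→d23:-→d24:H4→d25:-→d26:-→d27:-→d28:-→d29:-→d30:-→d31:-→d32:H4 -> H4
  + 70.127.176.0/20 (H4) depth=20
  lookup 133.254.63.219: bits 100001011111111000111111 walk d0:H3→d1:-→d2:-→d3:-→d4:-→d5:-→d6:-→d7:-→d8:-→d9:-→d10:-→d11:-→d12:-→d13:-→d14:-→d15:-→d16:-→d17:-→d18:-→d19:-→d20:-→d21:-→d22:-→d23:-→d24:H4 -> H4
  + 133.0.0.0/8 (H4) depth=8
  lookup 133.254.63.2: bits 1000010111111110001111110 walk d0:H3→d1:-→d2:-→d3:-→d4:-→d5:-→d6:-→d7:-→d8:H4→d9:-→d10:-→d11:-→d12:-→d13:-→d14:-→d15:-→d16:-→d17:-→d18:-→d19:-→d20:-→d21:-→d22:-→d23:-→d24:H4→d25:- -> H4
  lookup 133.0.0.6: bits 10000101 walk d0:H3→d1:-→d2:-→d3:-→d4:-→d5:-→d6:-→d7:-→d8:H4 -> H4
  lookup 133.254.63.111: bits 10000101111111100011111101101111 walk d0:H3→d1:-→d2:-→d3:-→d4:-→d5:-→d6:-→d7:-→d8:H4→d9:-→d10:-→d11:-→d12:-→d13:-→d14:-→d15:-→d16:-→d17:-→d18:-→d19:-→d20:-→d21:-→d22:-→d23:-→d24:H4→d25:-→d26:-→d27:-→d28:-→d29:-→d30:-→d31:-→d32:H4 -> H4
  + 133.254.48.0/20 (H2) depth=20
  + 70.127.188.48/29 (H0) depth=29
  + 133.254.63.96/28 (H4) depth=28
  lookup 133.254.48.3: bits 10000101111111100011 walk d0:H3→d1:-→d2:-→d3:-→d4:-→d5:-→d6:-→d7:-→d8:H4→d9:-→d10:-→d11:-→d12:-→d13:-→d14:-→d15:-→d16:-→d17:-→d18:-→d19:-→d20:H2 -> H2
  + 133.254.63.111/32 (H1) depth=32
  lookup 70.127.176.0: bits 01000110011111111011 walk d0:H3→d1:-→d2:-→d3:-→d4:-→d5:-→d6:-→d7:-→d8:-→d9:-→d10:-→d11:-→d12:-→d13:-→d14:-→d15:-→d16:-→d17:-→d18:-→d19:-→d20:H4 -> H4

== LOOKUPS ==
["H4","H4","H4","H4","H4","H4","H4","H2","H4"]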